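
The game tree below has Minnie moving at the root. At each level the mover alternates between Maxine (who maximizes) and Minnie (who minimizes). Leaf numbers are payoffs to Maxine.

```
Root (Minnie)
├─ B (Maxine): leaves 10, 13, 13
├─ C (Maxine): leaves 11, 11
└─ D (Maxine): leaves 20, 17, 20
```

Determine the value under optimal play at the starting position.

B (Maxine): max(10, 13, 13) = 13
C (Maxine): max(11, 11) = 11
D (Maxine): max(20, 17, 20) = 20
Root (Minnie): min(13, 11, 20) = 11

11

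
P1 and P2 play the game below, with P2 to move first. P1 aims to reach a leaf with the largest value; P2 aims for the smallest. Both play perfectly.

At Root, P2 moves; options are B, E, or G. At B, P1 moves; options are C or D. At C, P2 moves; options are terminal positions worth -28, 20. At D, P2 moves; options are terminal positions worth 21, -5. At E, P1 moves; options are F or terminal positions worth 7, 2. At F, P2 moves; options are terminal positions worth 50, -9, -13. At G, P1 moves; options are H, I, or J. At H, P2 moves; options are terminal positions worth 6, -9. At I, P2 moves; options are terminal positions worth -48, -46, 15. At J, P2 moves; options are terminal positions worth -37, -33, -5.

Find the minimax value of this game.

-9

C (P2): min(-28, 20) = -28
D (P2): min(21, -5) = -5
B (P1): max(-28, -5) = -5
F (P2): min(50, -9, -13) = -13
E (P1): max(-13, 7, 2) = 7
H (P2): min(6, -9) = -9
I (P2): min(-48, -46, 15) = -48
J (P2): min(-37, -33, -5) = -37
G (P1): max(-9, -48, -37) = -9
Root (P2): min(-5, 7, -9) = -9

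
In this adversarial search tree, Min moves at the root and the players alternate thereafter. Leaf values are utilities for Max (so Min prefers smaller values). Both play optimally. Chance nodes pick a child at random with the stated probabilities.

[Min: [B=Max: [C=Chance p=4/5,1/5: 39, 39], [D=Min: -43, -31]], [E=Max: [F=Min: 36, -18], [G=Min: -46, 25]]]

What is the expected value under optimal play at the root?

C (Chance): 4/5·39 + 1/5·39 = 39
D (Min): min(-43, -31) = -43
B (Max): max(39, -43) = 39
F (Min): min(36, -18) = -18
G (Min): min(-46, 25) = -46
E (Max): max(-18, -46) = -18
Root (Min): min(39, -18) = -18

-18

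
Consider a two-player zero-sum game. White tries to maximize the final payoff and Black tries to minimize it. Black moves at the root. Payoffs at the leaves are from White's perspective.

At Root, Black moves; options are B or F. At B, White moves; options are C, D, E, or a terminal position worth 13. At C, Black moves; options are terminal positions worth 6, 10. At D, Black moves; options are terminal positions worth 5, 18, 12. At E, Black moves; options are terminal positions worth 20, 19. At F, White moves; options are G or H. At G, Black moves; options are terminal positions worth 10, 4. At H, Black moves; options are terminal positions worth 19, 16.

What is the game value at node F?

16

G: min(10, 4) = 4
H: min(19, 16) = 16
F: max(4, 16) = 16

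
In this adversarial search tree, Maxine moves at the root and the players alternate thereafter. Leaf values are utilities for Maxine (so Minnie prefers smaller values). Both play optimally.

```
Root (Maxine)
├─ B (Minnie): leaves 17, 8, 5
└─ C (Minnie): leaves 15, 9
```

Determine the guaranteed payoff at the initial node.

9

B (Minnie): min(17, 8, 5) = 5
C (Minnie): min(15, 9) = 9
Root (Maxine): max(5, 9) = 9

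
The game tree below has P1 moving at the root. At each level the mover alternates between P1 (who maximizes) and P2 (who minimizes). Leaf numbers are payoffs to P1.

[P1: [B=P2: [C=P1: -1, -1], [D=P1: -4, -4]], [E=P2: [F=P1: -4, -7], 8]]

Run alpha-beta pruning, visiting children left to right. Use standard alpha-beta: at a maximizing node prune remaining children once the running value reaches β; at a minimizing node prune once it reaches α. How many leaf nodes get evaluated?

6

C [α=-∞,β=+∞]: v=-1
D [α=-∞,β=-1]: v=-4
B [α=-∞,β=+∞]: v=-4
F [α=-4,β=+∞]: v=-4
E [α=-4,β=+∞]: v=-4 after child 1 ≤ α → α-cutoff, skip 1
Root [α=-∞,β=+∞]: v=-4
Leaves evaluated: 6 of 7.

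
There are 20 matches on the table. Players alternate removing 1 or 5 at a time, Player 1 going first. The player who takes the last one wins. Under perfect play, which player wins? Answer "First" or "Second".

Second

W/L table (W = player to move can force a win):
i:   0  1  2  3  4  5  6  7  8  9 10 11 12 13 14 15 16 17 18 19 20
     L  W  L  W  L  W  L  W  L  W  L  W  L  W  L  W  L  W  L  W  L
Position 20 is L, so the second player wins.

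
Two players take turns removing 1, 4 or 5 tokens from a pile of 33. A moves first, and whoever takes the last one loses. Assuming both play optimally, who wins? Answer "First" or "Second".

W/L table (W = player to move can force a win):
i:   0  1  2  3  4  5  6  7  8  9 10 11 12 13 14 15 16 17 18 19 20 21 22 23 24 25 26 27 28 29 30 31 32 33
     W  L  W  L  W  W  W  W  W  L  W  L  W  W  W  W  W  L  W  L  W  W  W  W  W  L  W  L  W  W  W  W  W  L
Position 33 is L, so the second player wins.

Second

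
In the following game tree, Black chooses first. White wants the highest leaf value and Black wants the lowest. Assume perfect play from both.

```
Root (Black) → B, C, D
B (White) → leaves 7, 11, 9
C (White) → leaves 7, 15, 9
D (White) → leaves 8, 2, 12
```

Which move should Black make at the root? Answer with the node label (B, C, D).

B

B (White): max(7, 11, 9) = 11
C (White): max(7, 15, 9) = 15
D (White): max(8, 2, 12) = 12
Root (Black): min(11, 15, 12) = 11
Black picks the child with the lowest value: B (value 11).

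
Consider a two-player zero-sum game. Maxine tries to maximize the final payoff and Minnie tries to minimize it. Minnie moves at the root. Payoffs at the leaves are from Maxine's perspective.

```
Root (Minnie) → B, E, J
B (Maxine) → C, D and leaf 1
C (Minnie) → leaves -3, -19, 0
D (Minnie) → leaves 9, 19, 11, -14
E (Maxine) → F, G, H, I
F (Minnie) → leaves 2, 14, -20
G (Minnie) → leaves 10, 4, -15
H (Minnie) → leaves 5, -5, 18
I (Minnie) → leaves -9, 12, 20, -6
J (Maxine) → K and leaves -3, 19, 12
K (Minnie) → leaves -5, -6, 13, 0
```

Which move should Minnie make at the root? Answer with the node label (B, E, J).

C (Minnie): min(-3, -19, 0) = -19
D (Minnie): min(9, 19, 11, -14) = -14
B (Maxine): max(-19, -14, 1) = 1
F (Minnie): min(2, 14, -20) = -20
G (Minnie): min(10, 4, -15) = -15
H (Minnie): min(5, -5, 18) = -5
I (Minnie): min(-9, 12, 20, -6) = -9
E (Maxine): max(-20, -15, -5, -9) = -5
K (Minnie): min(-5, -6, 13, 0) = -6
J (Maxine): max(-6, -3, 19, 12) = 19
Root (Minnie): min(1, -5, 19) = -5
Minnie picks the child with the lowest value: E (value -5).

E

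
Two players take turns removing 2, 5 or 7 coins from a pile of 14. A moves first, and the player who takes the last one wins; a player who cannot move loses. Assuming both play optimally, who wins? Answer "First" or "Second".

Second

i:   0  1  2  3  4  5  6  7  8  9 10 11 12 13 14
     L  L  W  W  L  W  W  W  W  W  L  W  W  L  L
Position 14 is L, so the second player wins.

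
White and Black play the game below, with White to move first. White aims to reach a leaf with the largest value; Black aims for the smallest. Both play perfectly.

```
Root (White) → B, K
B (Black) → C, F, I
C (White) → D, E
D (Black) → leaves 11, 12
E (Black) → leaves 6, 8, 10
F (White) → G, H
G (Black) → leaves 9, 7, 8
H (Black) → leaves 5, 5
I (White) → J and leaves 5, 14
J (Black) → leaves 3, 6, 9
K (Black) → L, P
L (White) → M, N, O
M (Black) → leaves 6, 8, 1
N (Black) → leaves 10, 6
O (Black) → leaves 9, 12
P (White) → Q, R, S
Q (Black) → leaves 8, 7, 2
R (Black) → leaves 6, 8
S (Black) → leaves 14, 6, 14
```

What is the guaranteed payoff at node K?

6

M: min(6, 8, 1) = 1
N: min(10, 6) = 6
O: min(9, 12) = 9
L: max(1, 6, 9) = 9
Q: min(8, 7, 2) = 2
R: min(6, 8) = 6
S: min(14, 6, 14) = 6
P: max(2, 6, 6) = 6
K: min(9, 6) = 6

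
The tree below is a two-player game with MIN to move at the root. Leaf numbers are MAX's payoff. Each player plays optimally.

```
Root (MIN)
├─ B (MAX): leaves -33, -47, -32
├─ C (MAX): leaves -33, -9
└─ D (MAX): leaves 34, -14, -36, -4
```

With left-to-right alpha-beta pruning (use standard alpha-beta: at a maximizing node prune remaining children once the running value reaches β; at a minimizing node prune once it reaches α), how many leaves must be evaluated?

6

B [α=-∞,β=+∞]: v=-32
C [α=-∞,β=-32]: v=-9
D [α=-∞,β=-32]: v=34 after child 1 ≥ β → β-cutoff, skip 3
Root [α=-∞,β=+∞]: v=-32
Leaves evaluated: 6 of 9.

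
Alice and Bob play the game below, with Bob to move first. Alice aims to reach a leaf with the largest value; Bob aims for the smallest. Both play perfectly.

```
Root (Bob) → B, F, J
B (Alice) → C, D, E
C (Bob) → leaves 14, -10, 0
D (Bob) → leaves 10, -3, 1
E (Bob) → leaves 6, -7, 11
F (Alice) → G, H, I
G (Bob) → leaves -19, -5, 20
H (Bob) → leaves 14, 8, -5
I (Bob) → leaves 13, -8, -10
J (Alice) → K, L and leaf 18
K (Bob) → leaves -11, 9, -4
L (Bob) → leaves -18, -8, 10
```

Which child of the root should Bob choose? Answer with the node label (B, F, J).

C (Bob): min(14, -10, 0) = -10
D (Bob): min(10, -3, 1) = -3
E (Bob): min(6, -7, 11) = -7
B (Alice): max(-10, -3, -7) = -3
G (Bob): min(-19, -5, 20) = -19
H (Bob): min(14, 8, -5) = -5
I (Bob): min(13, -8, -10) = -10
F (Alice): max(-19, -5, -10) = -5
K (Bob): min(-11, 9, -4) = -11
L (Bob): min(-18, -8, 10) = -18
J (Alice): max(-11, -18, 18) = 18
Root (Bob): min(-3, -5, 18) = -5
Bob picks the child with the lowest value: F (value -5).

F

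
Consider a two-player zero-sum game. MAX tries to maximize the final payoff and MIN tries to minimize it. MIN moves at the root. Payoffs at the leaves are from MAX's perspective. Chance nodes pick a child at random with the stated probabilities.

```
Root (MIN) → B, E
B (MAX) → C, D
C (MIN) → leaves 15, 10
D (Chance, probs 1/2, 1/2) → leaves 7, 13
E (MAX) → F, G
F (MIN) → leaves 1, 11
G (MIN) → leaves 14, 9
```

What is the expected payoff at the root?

9

C (MIN): min(15, 10) = 10
D (Chance): 1/2·7 + 1/2·13 = 10
B (MAX): max(10, 10) = 10
F (MIN): min(1, 11) = 1
G (MIN): min(14, 9) = 9
E (MAX): max(1, 9) = 9
Root (MIN): min(10, 9) = 9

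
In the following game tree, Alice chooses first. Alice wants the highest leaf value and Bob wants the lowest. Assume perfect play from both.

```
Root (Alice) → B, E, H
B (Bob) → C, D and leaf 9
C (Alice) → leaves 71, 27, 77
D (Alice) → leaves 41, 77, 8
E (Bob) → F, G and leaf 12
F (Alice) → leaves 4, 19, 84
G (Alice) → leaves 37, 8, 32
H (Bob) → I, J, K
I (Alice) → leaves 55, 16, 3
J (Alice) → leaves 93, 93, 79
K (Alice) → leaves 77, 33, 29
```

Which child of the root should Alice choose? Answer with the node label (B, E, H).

H

C (Alice): max(71, 27, 77) = 77
D (Alice): max(41, 77, 8) = 77
B (Bob): min(77, 77, 9) = 9
F (Alice): max(4, 19, 84) = 84
G (Alice): max(37, 8, 32) = 37
E (Bob): min(84, 37, 12) = 12
I (Alice): max(55, 16, 3) = 55
J (Alice): max(93, 93, 79) = 93
K (Alice): max(77, 33, 29) = 77
H (Bob): min(55, 93, 77) = 55
Root (Alice): max(9, 12, 55) = 55
Alice picks the child with the highest value: H (value 55).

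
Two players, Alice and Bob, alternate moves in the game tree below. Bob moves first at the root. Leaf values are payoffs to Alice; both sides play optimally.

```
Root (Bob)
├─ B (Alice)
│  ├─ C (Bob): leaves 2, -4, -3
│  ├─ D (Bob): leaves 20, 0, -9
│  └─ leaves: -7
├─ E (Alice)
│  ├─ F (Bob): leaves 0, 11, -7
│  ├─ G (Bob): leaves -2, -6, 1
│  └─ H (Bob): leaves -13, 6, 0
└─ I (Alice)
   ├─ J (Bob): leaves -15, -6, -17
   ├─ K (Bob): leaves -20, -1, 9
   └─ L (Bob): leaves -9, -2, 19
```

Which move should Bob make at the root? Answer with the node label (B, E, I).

C (Bob): min(2, -4, -3) = -4
D (Bob): min(20, 0, -9) = -9
B (Alice): max(-4, -9, -7) = -4
F (Bob): min(0, 11, -7) = -7
G (Bob): min(-2, -6, 1) = -6
H (Bob): min(-13, 6, 0) = -13
E (Alice): max(-7, -6, -13) = -6
J (Bob): min(-15, -6, -17) = -17
K (Bob): min(-20, -1, 9) = -20
L (Bob): min(-9, -2, 19) = -9
I (Alice): max(-17, -20, -9) = -9
Root (Bob): min(-4, -6, -9) = -9
Bob picks the child with the lowest value: I (value -9).

I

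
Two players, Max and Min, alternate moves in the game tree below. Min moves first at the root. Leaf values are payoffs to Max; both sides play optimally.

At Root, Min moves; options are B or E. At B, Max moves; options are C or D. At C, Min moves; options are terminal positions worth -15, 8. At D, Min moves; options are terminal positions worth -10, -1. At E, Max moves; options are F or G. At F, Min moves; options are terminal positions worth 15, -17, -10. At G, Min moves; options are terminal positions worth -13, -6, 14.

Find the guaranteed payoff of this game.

-13

C (Min): min(-15, 8) = -15
D (Min): min(-10, -1) = -10
B (Max): max(-15, -10) = -10
F (Min): min(15, -17, -10) = -17
G (Min): min(-13, -6, 14) = -13
E (Max): max(-17, -13) = -13
Root (Min): min(-10, -13) = -13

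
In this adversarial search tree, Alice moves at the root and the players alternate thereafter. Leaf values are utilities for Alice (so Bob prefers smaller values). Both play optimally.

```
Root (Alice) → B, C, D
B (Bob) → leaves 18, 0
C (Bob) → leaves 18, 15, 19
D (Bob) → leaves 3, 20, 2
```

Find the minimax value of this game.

B (Bob): min(18, 0) = 0
C (Bob): min(18, 15, 19) = 15
D (Bob): min(3, 20, 2) = 2
Root (Alice): max(0, 15, 2) = 15

15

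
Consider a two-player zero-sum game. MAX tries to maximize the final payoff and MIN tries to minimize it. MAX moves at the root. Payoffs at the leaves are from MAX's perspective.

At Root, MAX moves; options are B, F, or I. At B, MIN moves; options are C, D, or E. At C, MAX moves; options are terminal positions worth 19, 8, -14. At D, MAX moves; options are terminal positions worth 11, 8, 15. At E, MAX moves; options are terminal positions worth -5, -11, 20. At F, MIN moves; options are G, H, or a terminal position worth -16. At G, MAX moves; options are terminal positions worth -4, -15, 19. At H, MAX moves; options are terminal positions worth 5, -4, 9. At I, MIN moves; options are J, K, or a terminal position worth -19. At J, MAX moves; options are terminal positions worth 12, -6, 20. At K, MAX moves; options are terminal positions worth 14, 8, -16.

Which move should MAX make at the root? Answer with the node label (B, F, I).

C (MAX): max(19, 8, -14) = 19
D (MAX): max(11, 8, 15) = 15
E (MAX): max(-5, -11, 20) = 20
B (MIN): min(19, 15, 20) = 15
G (MAX): max(-4, -15, 19) = 19
H (MAX): max(5, -4, 9) = 9
F (MIN): min(19, 9, -16) = -16
J (MAX): max(12, -6, 20) = 20
K (MAX): max(14, 8, -16) = 14
I (MIN): min(20, 14, -19) = -19
Root (MAX): max(15, -16, -19) = 15
MAX picks the child with the highest value: B (value 15).

B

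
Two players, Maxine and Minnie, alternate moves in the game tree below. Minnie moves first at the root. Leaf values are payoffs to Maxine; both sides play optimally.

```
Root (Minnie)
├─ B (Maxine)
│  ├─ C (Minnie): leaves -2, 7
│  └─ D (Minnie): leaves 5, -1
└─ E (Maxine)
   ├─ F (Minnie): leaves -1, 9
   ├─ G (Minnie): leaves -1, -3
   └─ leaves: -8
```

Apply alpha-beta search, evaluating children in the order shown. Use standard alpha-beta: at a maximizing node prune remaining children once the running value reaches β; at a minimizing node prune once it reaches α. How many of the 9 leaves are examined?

C [α=-∞,β=+∞]: v=-2
D [α=-2,β=+∞]: v=-1
B [α=-∞,β=+∞]: v=-1
F [α=-∞,β=-1]: v=-1
E [α=-∞,β=-1]: v=-1 after child 1 ≥ β → β-cutoff, skip 2
Root [α=-∞,β=+∞]: v=-1
Leaves evaluated: 6 of 9.

6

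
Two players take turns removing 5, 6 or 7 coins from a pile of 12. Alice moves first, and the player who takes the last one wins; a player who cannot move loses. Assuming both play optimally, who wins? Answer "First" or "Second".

Second

W/L table (W = player to move can force a win):
i:   0  1  2  3  4  5  6  7  8  9 10 11 12
     L  L  L  L  L  W  W  W  W  W  W  W  L
Position 12 is L, so the second player wins.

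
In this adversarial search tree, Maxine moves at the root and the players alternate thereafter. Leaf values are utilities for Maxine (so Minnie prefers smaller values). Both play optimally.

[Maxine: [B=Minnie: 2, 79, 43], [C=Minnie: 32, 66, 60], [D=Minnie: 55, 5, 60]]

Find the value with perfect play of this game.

B (Minnie): min(2, 79, 43) = 2
C (Minnie): min(32, 66, 60) = 32
D (Minnie): min(55, 5, 60) = 5
Root (Maxine): max(2, 32, 5) = 32

32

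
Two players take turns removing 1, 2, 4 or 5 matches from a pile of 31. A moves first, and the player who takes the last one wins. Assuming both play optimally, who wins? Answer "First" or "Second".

Positions where the player to move wins (W) vs loses (L):
i:   0  1  2  3  4  5  6  7  8  9 10 11 12 13 14 15 16 17 18 19 20 21 22 23 24 25 26 27 28 29 30 31
     L  W  W  L  W  W  L  W  W  L  W  W  L  W  W  L  W  W  L  W  W  L  W  W  L  W  W  L  W  W  L  W
Position 31 is W, so the first player wins.

First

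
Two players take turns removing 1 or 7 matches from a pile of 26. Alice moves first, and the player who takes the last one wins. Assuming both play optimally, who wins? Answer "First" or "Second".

Mark each pile size as W (mover wins) or L (mover loses):
i:   0  1  2  3  4  5  6  7  8  9 10 11 12 13 14 15 16 17 18 19 20 21 22 23 24 25 26
     L  W  L  W  L  W  L  W  L  W  L  W  L  W  L  W  L  W  L  W  L  W  L  W  L  W  L
Position 26 is L, so the second player wins.

Second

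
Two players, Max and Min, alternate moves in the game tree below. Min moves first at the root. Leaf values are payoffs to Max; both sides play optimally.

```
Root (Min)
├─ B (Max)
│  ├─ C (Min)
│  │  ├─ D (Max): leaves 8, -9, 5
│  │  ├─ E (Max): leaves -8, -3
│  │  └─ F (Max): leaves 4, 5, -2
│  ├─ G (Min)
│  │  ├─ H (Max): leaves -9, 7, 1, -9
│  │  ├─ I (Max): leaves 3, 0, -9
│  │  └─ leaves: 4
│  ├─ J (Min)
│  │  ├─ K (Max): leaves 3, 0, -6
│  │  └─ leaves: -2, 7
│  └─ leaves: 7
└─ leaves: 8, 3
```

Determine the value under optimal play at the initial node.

3

D (Max): max(8, -9, 5) = 8
E (Max): max(-8, -3) = -3
F (Max): max(4, 5, -2) = 5
C (Min): min(8, -3, 5) = -3
H (Max): max(-9, 7, 1, -9) = 7
I (Max): max(3, 0, -9) = 3
G (Min): min(7, 3, 4) = 3
K (Max): max(3, 0, -6) = 3
J (Min): min(3, -2, 7) = -2
B (Max): max(-3, 3, -2, 7) = 7
Root (Min): min(7, 8, 3) = 3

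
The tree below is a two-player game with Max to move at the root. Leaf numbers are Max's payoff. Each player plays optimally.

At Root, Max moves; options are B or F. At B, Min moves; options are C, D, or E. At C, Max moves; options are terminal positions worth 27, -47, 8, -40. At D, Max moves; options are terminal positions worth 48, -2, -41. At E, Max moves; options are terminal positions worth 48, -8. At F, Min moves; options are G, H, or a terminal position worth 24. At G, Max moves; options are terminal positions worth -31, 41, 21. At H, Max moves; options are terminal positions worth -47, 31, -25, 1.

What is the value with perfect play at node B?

27

C: max(27, -47, 8, -40) = 27
D: max(48, -2, -41) = 48
E: max(48, -8) = 48
B: min(27, 48, 48) = 27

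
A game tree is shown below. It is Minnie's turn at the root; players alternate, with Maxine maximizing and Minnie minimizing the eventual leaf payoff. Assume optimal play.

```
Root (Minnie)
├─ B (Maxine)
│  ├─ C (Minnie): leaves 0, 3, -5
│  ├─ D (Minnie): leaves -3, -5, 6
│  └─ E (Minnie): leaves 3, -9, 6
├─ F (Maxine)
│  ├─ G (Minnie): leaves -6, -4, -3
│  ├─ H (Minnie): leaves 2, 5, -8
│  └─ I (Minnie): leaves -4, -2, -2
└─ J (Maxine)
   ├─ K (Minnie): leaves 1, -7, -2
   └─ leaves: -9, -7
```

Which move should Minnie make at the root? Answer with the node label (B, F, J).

C (Minnie): min(0, 3, -5) = -5
D (Minnie): min(-3, -5, 6) = -5
E (Minnie): min(3, -9, 6) = -9
B (Maxine): max(-5, -5, -9) = -5
G (Minnie): min(-6, -4, -3) = -6
H (Minnie): min(2, 5, -8) = -8
I (Minnie): min(-4, -2, -2) = -4
F (Maxine): max(-6, -8, -4) = -4
K (Minnie): min(1, -7, -2) = -7
J (Maxine): max(-7, -9, -7) = -7
Root (Minnie): min(-5, -4, -7) = -7
Minnie picks the child with the lowest value: J (value -7).

J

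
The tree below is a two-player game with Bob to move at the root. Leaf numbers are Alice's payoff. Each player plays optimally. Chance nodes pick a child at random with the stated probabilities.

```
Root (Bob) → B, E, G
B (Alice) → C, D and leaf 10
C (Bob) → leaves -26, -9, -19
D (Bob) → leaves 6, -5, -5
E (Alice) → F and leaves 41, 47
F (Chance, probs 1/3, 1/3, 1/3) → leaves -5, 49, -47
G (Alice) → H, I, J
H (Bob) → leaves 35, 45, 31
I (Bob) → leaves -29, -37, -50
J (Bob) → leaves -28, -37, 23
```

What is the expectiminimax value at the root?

10

C (Bob): min(-26, -9, -19) = -26
D (Bob): min(6, -5, -5) = -5
B (Alice): max(-26, -5, 10) = 10
F (Chance): 1/3·-5 + 1/3·49 + 1/3·-47 = -1
E (Alice): max(-1, 41, 47) = 47
H (Bob): min(35, 45, 31) = 31
I (Bob): min(-29, -37, -50) = -50
J (Bob): min(-28, -37, 23) = -37
G (Alice): max(31, -50, -37) = 31
Root (Bob): min(10, 47, 31) = 10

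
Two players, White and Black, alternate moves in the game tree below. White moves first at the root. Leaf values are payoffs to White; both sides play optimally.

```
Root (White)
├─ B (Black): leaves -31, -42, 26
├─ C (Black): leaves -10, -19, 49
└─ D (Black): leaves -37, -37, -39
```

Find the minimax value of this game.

B (Black): min(-31, -42, 26) = -42
C (Black): min(-10, -19, 49) = -19
D (Black): min(-37, -37, -39) = -39
Root (White): max(-42, -19, -39) = -19

-19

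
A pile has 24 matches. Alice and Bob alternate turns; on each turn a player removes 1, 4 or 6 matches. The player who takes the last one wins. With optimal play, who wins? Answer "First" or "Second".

First

Compute winning (W) and losing (L) positions by backward induction:
i:   0  1  2  3  4  5  6  7  8  9 10 11 12 13 14 15 16 17 18 19 20 21 22 23 24
     L  W  L  W  W  L  W  L  W  W  L  W  L  W  W  L  W  L  W  W  L  W  L  W  W
Position 24 is W, so the first player wins.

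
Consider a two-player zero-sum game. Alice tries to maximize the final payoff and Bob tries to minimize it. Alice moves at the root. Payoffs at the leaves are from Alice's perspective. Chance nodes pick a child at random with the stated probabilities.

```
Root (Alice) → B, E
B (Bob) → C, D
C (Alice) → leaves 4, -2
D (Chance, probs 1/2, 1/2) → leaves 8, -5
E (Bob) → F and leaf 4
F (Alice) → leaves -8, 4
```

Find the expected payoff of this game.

C (Alice): max(4, -2) = 4
D (Chance): 1/2·8 + 1/2·-5 = 1.5
B (Bob): min(4, 1.5) = 1.5
F (Alice): max(-8, 4) = 4
E (Bob): min(4, 4) = 4
Root (Alice): max(1.5, 4) = 4

4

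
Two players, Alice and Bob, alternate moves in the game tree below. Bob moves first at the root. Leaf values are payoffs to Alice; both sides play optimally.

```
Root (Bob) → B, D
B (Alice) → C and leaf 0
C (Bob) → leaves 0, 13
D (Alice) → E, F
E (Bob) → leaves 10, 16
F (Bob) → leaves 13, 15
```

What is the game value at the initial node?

0

C (Bob): min(0, 13) = 0
B (Alice): max(0, 0) = 0
E (Bob): min(10, 16) = 10
F (Bob): min(13, 15) = 13
D (Alice): max(10, 13) = 13
Root (Bob): min(0, 13) = 0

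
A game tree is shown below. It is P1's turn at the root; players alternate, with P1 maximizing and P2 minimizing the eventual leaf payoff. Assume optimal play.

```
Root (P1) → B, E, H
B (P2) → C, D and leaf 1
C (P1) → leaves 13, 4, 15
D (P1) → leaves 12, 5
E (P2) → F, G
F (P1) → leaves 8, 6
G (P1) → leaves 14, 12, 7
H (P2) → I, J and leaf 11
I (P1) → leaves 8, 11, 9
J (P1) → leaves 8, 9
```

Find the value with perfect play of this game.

9

C (P1): max(13, 4, 15) = 15
D (P1): max(12, 5) = 12
B (P2): min(15, 12, 1) = 1
F (P1): max(8, 6) = 8
G (P1): max(14, 12, 7) = 14
E (P2): min(8, 14) = 8
I (P1): max(8, 11, 9) = 11
J (P1): max(8, 9) = 9
H (P2): min(11, 9, 11) = 9
Root (P1): max(1, 8, 9) = 9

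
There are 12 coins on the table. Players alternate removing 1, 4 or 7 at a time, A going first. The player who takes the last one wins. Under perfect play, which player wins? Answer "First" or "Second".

i:   0  1  2  3  4  5  6  7  8  9 10 11 12
     L  W  L  W  W  L  W  W  L  W  L  W  W
Position 12 is W, so the first player wins.

First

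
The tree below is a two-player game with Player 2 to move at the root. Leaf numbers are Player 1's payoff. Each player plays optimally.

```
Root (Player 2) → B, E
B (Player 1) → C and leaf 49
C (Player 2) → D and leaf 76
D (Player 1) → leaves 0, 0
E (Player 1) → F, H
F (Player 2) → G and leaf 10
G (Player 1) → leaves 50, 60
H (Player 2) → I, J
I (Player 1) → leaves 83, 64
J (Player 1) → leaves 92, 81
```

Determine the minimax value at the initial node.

D (Player 1): max(0, 0) = 0
C (Player 2): min(0, 76) = 0
B (Player 1): max(0, 49) = 49
G (Player 1): max(50, 60) = 60
F (Player 2): min(60, 10) = 10
I (Player 1): max(83, 64) = 83
J (Player 1): max(92, 81) = 92
H (Player 2): min(83, 92) = 83
E (Player 1): max(10, 83) = 83
Root (Player 2): min(49, 83) = 49

49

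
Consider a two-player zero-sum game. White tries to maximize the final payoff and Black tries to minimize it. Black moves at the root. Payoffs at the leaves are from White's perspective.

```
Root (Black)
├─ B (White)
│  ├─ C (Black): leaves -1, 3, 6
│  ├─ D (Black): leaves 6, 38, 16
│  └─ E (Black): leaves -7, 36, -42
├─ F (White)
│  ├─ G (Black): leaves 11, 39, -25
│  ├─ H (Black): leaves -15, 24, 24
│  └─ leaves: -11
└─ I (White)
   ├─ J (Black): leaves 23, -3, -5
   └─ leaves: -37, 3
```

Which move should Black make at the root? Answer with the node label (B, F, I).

C (Black): min(-1, 3, 6) = -1
D (Black): min(6, 38, 16) = 6
E (Black): min(-7, 36, -42) = -42
B (White): max(-1, 6, -42) = 6
G (Black): min(11, 39, -25) = -25
H (Black): min(-15, 24, 24) = -15
F (White): max(-25, -15, -11) = -11
J (Black): min(23, -3, -5) = -5
I (White): max(-5, -37, 3) = 3
Root (Black): min(6, -11, 3) = -11
Black picks the child with the lowest value: F (value -11).

F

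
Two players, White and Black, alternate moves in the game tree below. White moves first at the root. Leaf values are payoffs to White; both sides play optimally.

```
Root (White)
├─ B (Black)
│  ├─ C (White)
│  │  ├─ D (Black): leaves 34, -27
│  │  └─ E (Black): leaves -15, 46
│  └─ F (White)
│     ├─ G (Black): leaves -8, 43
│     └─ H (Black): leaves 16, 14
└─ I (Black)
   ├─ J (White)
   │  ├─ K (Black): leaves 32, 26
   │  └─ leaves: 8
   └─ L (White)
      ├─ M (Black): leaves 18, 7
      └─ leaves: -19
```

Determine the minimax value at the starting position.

7

D (Black): min(34, -27) = -27
E (Black): min(-15, 46) = -15
C (White): max(-27, -15) = -15
G (Black): min(-8, 43) = -8
H (Black): min(16, 14) = 14
F (White): max(-8, 14) = 14
B (Black): min(-15, 14) = -15
K (Black): min(32, 26) = 26
J (White): max(26, 8) = 26
M (Black): min(18, 7) = 7
L (White): max(7, -19) = 7
I (Black): min(26, 7) = 7
Root (White): max(-15, 7) = 7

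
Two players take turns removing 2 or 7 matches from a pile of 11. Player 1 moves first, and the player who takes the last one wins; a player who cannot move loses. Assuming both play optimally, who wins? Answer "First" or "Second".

First

Compute winning (W) and losing (L) positions by backward induction:
i:   0  1  2  3  4  5  6  7  8  9 10 11
     L  L  W  W  L  L  W  W  W  L  L  W
Position 11 is W, so the first player wins.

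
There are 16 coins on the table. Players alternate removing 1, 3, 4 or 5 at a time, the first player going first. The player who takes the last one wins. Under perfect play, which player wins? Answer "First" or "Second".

Mark each pile size as W (mover wins) or L (mover loses):
i:   0  1  2  3  4  5  6  7  8  9 10 11 12 13 14 15 16
     L  W  L  W  W  W  W  W  L  W  L  W  W  W  W  W  L
Position 16 is L, so the second player wins.

Second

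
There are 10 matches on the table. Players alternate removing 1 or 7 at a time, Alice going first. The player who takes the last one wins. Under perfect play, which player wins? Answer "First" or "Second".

Second

Compute winning (W) and losing (L) positions by backward induction:
i:   0  1  2  3  4  5  6  7  8  9 10
     L  W  L  W  L  W  L  W  L  W  L
Position 10 is L, so the second player wins.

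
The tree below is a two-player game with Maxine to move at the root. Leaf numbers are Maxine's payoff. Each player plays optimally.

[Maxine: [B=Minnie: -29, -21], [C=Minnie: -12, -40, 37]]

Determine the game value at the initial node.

-29

B (Minnie): min(-29, -21) = -29
C (Minnie): min(-12, -40, 37) = -40
Root (Maxine): max(-29, -40) = -29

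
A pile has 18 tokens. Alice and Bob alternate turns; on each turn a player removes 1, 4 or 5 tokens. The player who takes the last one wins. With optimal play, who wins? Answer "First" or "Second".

Second

W/L table (W = player to move can force a win):
i:   0  1  2  3  4  5  6  7  8  9 10 11 12 13 14 15 16 17 18
     L  W  L  W  W  W  W  W  L  W  L  W  W  W  W  W  L  W  L
Position 18 is L, so the second player wins.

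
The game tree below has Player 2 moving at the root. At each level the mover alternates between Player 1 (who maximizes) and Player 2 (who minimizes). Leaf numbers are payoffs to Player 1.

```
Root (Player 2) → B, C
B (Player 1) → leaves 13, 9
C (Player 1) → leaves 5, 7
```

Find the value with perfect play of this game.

7

B (Player 1): max(13, 9) = 13
C (Player 1): max(5, 7) = 7
Root (Player 2): min(13, 7) = 7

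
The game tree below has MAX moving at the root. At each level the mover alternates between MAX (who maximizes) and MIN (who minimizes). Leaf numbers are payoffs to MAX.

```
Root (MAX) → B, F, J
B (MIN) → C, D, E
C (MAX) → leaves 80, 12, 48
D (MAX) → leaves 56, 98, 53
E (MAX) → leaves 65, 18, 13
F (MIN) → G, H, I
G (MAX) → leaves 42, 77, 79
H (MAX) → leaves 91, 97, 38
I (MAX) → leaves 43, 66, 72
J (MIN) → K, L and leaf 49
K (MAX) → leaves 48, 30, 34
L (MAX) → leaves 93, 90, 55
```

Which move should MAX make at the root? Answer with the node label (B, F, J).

F

C (MAX): max(80, 12, 48) = 80
D (MAX): max(56, 98, 53) = 98
E (MAX): max(65, 18, 13) = 65
B (MIN): min(80, 98, 65) = 65
G (MAX): max(42, 77, 79) = 79
H (MAX): max(91, 97, 38) = 97
I (MAX): max(43, 66, 72) = 72
F (MIN): min(79, 97, 72) = 72
K (MAX): max(48, 30, 34) = 48
L (MAX): max(93, 90, 55) = 93
J (MIN): min(48, 93, 49) = 48
Root (MAX): max(65, 72, 48) = 72
MAX picks the child with the highest value: F (value 72).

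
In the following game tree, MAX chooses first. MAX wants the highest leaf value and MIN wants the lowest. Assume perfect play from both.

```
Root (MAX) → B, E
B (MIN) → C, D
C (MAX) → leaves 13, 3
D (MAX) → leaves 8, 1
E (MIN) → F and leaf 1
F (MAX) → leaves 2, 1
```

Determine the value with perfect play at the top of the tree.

8

C (MAX): max(13, 3) = 13
D (MAX): max(8, 1) = 8
B (MIN): min(13, 8) = 8
F (MAX): max(2, 1) = 2
E (MIN): min(2, 1) = 1
Root (MAX): max(8, 1) = 8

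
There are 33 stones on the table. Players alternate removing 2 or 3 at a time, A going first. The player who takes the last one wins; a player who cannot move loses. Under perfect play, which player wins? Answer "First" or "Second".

First

Compute winning (W) and losing (L) positions by backward induction:
i:   0  1  2  3  4  5  6  7  8  9 10 11 12 13 14 15 16 17 18 19 20 21 22 23 24 25 26 27 28 29 30 31 32 33
     L  L  W  W  W  L  L  W  W  W  L  L  W  W  W  L  L  W  W  W  L  L  W  W  W  L  L  W  W  W  L  L  W  W
Position 33 is W, so the first player wins.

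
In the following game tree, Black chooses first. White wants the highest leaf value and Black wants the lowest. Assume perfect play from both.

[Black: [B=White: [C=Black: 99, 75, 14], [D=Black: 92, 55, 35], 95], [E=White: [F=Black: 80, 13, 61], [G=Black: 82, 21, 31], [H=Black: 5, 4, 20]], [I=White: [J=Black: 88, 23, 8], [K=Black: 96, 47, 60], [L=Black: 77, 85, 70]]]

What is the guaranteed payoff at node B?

C: min(99, 75, 14) = 14
D: min(92, 55, 35) = 35
B: max(14, 35, 95) = 95

95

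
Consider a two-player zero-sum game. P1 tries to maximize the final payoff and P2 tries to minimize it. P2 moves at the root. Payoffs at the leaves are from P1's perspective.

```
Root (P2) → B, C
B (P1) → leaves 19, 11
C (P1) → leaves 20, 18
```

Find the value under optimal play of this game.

B (P1): max(19, 11) = 19
C (P1): max(20, 18) = 20
Root (P2): min(19, 20) = 19

19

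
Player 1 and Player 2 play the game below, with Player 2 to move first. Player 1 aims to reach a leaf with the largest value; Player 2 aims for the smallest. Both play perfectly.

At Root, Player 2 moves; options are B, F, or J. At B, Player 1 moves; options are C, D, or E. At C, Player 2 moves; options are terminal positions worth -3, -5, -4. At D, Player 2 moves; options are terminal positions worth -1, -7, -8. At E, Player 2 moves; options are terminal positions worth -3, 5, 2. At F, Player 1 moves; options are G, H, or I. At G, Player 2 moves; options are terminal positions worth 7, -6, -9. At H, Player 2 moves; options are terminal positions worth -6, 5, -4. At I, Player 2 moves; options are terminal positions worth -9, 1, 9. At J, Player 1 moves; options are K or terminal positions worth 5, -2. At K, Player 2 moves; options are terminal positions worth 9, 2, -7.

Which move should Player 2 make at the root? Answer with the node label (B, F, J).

C (Player 2): min(-3, -5, -4) = -5
D (Player 2): min(-1, -7, -8) = -8
E (Player 2): min(-3, 5, 2) = -3
B (Player 1): max(-5, -8, -3) = -3
G (Player 2): min(7, -6, -9) = -9
H (Player 2): min(-6, 5, -4) = -6
I (Player 2): min(-9, 1, 9) = -9
F (Player 1): max(-9, -6, -9) = -6
K (Player 2): min(9, 2, -7) = -7
J (Player 1): max(-7, 5, -2) = 5
Root (Player 2): min(-3, -6, 5) = -6
Player 2 picks the child with the lowest value: F (value -6).

F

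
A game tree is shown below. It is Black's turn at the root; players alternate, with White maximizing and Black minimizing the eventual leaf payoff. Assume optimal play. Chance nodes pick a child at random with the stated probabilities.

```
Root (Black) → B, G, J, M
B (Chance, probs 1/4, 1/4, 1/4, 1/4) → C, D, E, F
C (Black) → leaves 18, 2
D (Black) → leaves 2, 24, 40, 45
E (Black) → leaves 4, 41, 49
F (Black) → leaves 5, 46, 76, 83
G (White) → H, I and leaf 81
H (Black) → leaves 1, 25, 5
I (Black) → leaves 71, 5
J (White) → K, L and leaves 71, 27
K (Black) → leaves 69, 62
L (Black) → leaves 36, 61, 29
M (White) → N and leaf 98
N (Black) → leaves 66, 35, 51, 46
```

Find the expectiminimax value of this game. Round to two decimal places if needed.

C (Black): min(18, 2) = 2
D (Black): min(2, 24, 40, 45) = 2
E (Black): min(4, 41, 49) = 4
F (Black): min(5, 46, 76, 83) = 5
B (Chance): 1/4·2 + 1/4·2 + 1/4·4 + 1/4·5 = 3.25
H (Black): min(1, 25, 5) = 1
I (Black): min(71, 5) = 5
G (White): max(1, 5, 81) = 81
K (Black): min(69, 62) = 62
L (Black): min(36, 61, 29) = 29
J (White): max(62, 29, 71, 27) = 71
N (Black): min(66, 35, 51, 46) = 35
M (White): max(35, 98) = 98
Root (Black): min(3.25, 81, 71, 98) = 3.25

3.25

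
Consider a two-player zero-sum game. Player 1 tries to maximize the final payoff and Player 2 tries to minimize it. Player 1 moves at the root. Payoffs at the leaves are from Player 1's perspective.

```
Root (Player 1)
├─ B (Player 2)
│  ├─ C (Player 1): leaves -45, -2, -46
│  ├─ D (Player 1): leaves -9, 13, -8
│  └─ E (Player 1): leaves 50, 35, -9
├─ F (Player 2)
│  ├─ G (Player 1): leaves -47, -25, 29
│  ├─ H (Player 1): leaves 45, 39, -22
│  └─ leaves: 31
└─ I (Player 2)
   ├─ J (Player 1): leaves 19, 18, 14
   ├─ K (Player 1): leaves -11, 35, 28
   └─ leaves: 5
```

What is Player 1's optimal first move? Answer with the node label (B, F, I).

F

C (Player 1): max(-45, -2, -46) = -2
D (Player 1): max(-9, 13, -8) = 13
E (Player 1): max(50, 35, -9) = 50
B (Player 2): min(-2, 13, 50) = -2
G (Player 1): max(-47, -25, 29) = 29
H (Player 1): max(45, 39, -22) = 45
F (Player 2): min(29, 45, 31) = 29
J (Player 1): max(19, 18, 14) = 19
K (Player 1): max(-11, 35, 28) = 35
I (Player 2): min(19, 35, 5) = 5
Root (Player 1): max(-2, 29, 5) = 29
Player 1 picks the child with the highest value: F (value 29).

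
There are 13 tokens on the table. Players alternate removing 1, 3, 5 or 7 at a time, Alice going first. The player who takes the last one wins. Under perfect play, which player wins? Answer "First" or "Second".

First

Mark each pile size as W (mover wins) or L (mover loses):
i:   0  1  2  3  4  5  6  7  8  9 10 11 12 13
     L  W  L  W  L  W  L  W  L  W  L  W  L  W
Position 13 is W, so the first player wins.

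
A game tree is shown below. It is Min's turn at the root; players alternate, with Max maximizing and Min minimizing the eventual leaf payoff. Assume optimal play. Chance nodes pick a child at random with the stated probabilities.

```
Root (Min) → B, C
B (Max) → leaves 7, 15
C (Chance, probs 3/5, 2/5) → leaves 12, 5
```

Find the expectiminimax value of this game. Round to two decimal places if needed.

9.2

B (Max): max(7, 15) = 15
C (Chance): 3/5·12 + 2/5·5 = 9.2
Root (Min): min(15, 9.2) = 9.2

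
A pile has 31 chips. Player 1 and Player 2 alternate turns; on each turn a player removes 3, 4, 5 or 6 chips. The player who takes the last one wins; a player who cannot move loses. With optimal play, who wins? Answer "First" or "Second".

First

Compute winning (W) and losing (L) positions by backward induction:
i:   0  1  2  3  4  5  6  7  8  9 10 11 12 13 14 15 16 17 18 19 20 21 22 23 24 25 26 27 28 29 30 31
     L  L  L  W  W  W  W  W  W  L  L  L  W  W  W  W  W  W  L  L  L  W  W  W  W  W  W  L  L  L  W  W
Position 31 is W, so the first player wins.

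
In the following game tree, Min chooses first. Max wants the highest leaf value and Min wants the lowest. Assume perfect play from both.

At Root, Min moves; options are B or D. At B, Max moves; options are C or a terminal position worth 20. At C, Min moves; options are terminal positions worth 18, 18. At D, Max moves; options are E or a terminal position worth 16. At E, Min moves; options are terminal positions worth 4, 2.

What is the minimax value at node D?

E: min(4, 2) = 2
D: max(2, 16) = 16

16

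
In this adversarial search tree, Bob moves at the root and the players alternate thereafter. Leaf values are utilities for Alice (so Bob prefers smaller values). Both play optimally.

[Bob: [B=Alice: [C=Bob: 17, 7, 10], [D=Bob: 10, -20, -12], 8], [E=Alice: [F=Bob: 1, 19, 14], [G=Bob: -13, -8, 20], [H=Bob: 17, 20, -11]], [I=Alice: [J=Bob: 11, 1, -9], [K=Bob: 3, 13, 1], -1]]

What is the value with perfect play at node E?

1

F: min(1, 19, 14) = 1
G: min(-13, -8, 20) = -13
H: min(17, 20, -11) = -11
E: max(1, -13, -11) = 1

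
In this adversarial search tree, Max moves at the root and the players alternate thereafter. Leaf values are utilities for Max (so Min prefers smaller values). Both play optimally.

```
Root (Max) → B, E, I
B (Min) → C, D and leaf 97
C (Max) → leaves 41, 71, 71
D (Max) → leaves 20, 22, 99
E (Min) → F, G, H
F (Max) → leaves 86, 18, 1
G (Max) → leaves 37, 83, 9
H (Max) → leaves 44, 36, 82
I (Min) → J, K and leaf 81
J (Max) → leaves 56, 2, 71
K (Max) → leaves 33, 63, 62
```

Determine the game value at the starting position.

C (Max): max(41, 71, 71) = 71
D (Max): max(20, 22, 99) = 99
B (Min): min(71, 99, 97) = 71
F (Max): max(86, 18, 1) = 86
G (Max): max(37, 83, 9) = 83
H (Max): max(44, 36, 82) = 82
E (Min): min(86, 83, 82) = 82
J (Max): max(56, 2, 71) = 71
K (Max): max(33, 63, 62) = 63
I (Min): min(71, 63, 81) = 63
Root (Max): max(71, 82, 63) = 82

82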